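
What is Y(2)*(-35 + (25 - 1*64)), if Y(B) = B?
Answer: -148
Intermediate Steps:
Y(2)*(-35 + (25 - 1*64)) = 2*(-35 + (25 - 1*64)) = 2*(-35 + (25 - 64)) = 2*(-35 - 39) = 2*(-74) = -148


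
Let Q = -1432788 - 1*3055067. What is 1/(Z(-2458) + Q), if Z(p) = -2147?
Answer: -1/4490002 ≈ -2.2272e-7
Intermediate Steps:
Q = -4487855 (Q = -1432788 - 3055067 = -4487855)
1/(Z(-2458) + Q) = 1/(-2147 - 4487855) = 1/(-4490002) = -1/4490002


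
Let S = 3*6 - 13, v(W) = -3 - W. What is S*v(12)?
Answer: -75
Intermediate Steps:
S = 5 (S = 18 - 13 = 5)
S*v(12) = 5*(-3 - 1*12) = 5*(-3 - 12) = 5*(-15) = -75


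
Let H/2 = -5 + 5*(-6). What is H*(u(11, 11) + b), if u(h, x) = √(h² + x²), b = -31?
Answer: 2170 - 770*√2 ≈ 1081.1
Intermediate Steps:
H = -70 (H = 2*(-5 + 5*(-6)) = 2*(-5 - 30) = 2*(-35) = -70)
H*(u(11, 11) + b) = -70*(√(11² + 11²) - 31) = -70*(√(121 + 121) - 31) = -70*(√242 - 31) = -70*(11*√2 - 31) = -70*(-31 + 11*√2) = 2170 - 770*√2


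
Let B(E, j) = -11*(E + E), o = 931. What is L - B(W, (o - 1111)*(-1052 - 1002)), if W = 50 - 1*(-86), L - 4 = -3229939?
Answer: -3226943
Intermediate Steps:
L = -3229935 (L = 4 - 3229939 = -3229935)
W = 136 (W = 50 + 86 = 136)
B(E, j) = -22*E
L - B(W, (o - 1111)*(-1052 - 1002)) = -3229935 - (-22)*136 = -3229935 - 1*(-2992) = -3229935 + 2992 = -3226943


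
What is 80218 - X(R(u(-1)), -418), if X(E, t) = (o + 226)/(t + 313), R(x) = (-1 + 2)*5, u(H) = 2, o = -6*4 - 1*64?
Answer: 2807676/35 ≈ 80219.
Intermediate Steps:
o = -88 (o = -24 - 64 = -88)
R(x) = 5 (R(x) = 1*5 = 5)
X(E, t) = 138/(313 + t) (X(E, t) = (-88 + 226)/(t + 313) = 138/(313 + t))
80218 - X(R(u(-1)), -418) = 80218 - 138/(313 - 418) = 80218 - 138/(-105) = 80218 - 138*(-1)/105 = 80218 - 1*(-46/35) = 80218 + 46/35 = 2807676/35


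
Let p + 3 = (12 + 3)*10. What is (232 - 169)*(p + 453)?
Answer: 37800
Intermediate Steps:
p = 147 (p = -3 + (12 + 3)*10 = -3 + 15*10 = -3 + 150 = 147)
(232 - 169)*(p + 453) = (232 - 169)*(147 + 453) = 63*600 = 37800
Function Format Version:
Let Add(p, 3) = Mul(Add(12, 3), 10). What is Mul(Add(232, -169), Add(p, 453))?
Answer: 37800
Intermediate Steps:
p = 147 (p = Add(-3, Mul(Add(12, 3), 10)) = Add(-3, Mul(15, 10)) = Add(-3, 150) = 147)
Mul(Add(232, -169), Add(p, 453)) = Mul(Add(232, -169), Add(147, 453)) = Mul(63, 600) = 37800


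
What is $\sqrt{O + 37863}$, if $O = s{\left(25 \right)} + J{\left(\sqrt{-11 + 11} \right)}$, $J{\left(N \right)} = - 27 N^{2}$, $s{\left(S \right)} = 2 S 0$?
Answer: $3 \sqrt{4207} \approx 194.58$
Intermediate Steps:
$s{\left(S \right)} = 0$
$O = 0$ ($O = 0 - 27 \left(\sqrt{-11 + 11}\right)^{2} = 0 - 27 \left(\sqrt{0}\right)^{2} = 0 - 27 \cdot 0^{2} = 0 - 0 = 0 + 0 = 0$)
$\sqrt{O + 37863} = \sqrt{0 + 37863} = \sqrt{37863} = 3 \sqrt{4207}$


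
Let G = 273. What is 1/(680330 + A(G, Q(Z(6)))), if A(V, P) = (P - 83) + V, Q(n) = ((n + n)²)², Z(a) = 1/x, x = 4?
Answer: 16/10888321 ≈ 1.4695e-6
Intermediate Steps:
Z(a) = ¼ (Z(a) = 1/4 = ¼)
Q(n) = 16*n⁴ (Q(n) = ((2*n)²)² = (4*n²)² = 16*n⁴)
A(V, P) = -83 + P + V (A(V, P) = (-83 + P) + V = -83 + P + V)
1/(680330 + A(G, Q(Z(6)))) = 1/(680330 + (-83 + 16*(¼)⁴ + 273)) = 1/(680330 + (-83 + 16*(1/256) + 273)) = 1/(680330 + (-83 + 1/16 + 273)) = 1/(680330 + 3041/16) = 1/(10888321/16) = 16/10888321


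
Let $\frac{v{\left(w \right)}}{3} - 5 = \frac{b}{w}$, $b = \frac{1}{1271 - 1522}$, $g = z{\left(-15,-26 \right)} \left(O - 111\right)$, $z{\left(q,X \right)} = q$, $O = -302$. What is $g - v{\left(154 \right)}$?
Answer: $\frac{238881723}{38654} \approx 6180.0$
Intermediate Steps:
$g = 6195$ ($g = - 15 \left(-302 - 111\right) = \left(-15\right) \left(-413\right) = 6195$)
$b = - \frac{1}{251}$ ($b = \frac{1}{-251} = - \frac{1}{251} \approx -0.0039841$)
$v{\left(w \right)} = 15 - \frac{3}{251 w}$ ($v{\left(w \right)} = 15 + 3 \left(- \frac{1}{251 w}\right) = 15 - \frac{3}{251 w}$)
$g - v{\left(154 \right)} = 6195 - \left(15 - \frac{3}{251 \cdot 154}\right) = 6195 - \left(15 - \frac{3}{38654}\right) = 6195 - \frac{579807}{38654} = \frac{238881723}{38654}$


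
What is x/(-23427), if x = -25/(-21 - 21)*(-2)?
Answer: 25/491967 ≈ 5.0816e-5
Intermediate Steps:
x = -25/21 (x = -25/(-42)*(-2) = -25*(-1/42)*(-2) = (25/42)*(-2) = -25/21 ≈ -1.1905)
x/(-23427) = -25/21/(-23427) = -25/21*(-1/23427) = 25/491967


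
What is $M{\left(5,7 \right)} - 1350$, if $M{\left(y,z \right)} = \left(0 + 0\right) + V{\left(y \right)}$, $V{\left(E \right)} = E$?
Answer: $-1345$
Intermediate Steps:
$M{\left(y,z \right)} = y$ ($M{\left(y,z \right)} = \left(0 + 0\right) + y = 0 + y = y$)
$M{\left(5,7 \right)} - 1350 = 5 - 1350 = -1345$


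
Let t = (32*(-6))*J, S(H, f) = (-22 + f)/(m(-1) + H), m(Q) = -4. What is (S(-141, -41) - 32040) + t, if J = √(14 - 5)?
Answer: -4729257/145 ≈ -32616.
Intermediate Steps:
J = 3 (J = √9 = 3)
S(H, f) = (-22 + f)/(-4 + H)
t = -576 (t = (32*(-6))*3 = -192*3 = -576)
(S(-141, -41) - 32040) + t = ((-22 - 41)/(-4 - 141) - 32040) - 576 = (-63/(-145) - 32040) - 576 = (-1/145*(-63) - 32040) - 576 = (63/145 - 32040) - 576 = -4645737/145 - 576 = -4729257/145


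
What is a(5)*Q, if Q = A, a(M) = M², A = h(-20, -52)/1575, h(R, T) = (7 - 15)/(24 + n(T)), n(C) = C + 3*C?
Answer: 1/1449 ≈ 0.00069013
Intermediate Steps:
n(C) = 4*C
h(R, T) = -8/(24 + 4*T) (h(R, T) = (7 - 15)/(24 + 4*T) = -8/(24 + 4*T))
A = 1/36225 (A = -2/(6 - 52)/1575 = -2/(-46)*(1/1575) = -2*(-1/46)*(1/1575) = (1/23)*(1/1575) = 1/36225 ≈ 2.7605e-5)
Q = 1/36225 ≈ 2.7605e-5
a(5)*Q = 5²*(1/36225) = 25*(1/36225) = 1/1449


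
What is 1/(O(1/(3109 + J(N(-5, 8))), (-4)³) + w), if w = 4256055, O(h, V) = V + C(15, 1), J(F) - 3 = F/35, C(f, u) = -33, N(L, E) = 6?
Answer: 1/4255958 ≈ 2.3496e-7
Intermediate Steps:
J(F) = 3 + F/35
O(h, V) = -33 + V (O(h, V) = V - 33 = -33 + V)
1/(O(1/(3109 + J(N(-5, 8))), (-4)³) + w) = 1/((-33 + (-4)³) + 4256055) = 1/((-33 - 64) + 4256055) = 1/(-97 + 4256055) = 1/4255958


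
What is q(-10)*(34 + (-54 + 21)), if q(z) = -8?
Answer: -8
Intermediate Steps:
q(-10)*(34 + (-54 + 21)) = -8*(34 + (-54 + 21)) = -8*(34 - 33) = -8*1 = -8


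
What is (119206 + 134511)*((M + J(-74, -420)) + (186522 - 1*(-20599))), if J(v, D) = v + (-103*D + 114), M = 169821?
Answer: 106622539514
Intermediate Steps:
J(v, D) = 114 + v - 103*D (J(v, D) = v + (114 - 103*D) = 114 + v - 103*D)
(119206 + 134511)*((M + J(-74, -420)) + (186522 - 1*(-20599))) = (119206 + 134511)*((169821 + (114 - 74 - 103*(-420))) + (186522 - 1*(-20599))) = 253717*((169821 + (114 - 74 + 43260)) + (186522 + 20599)) = 253717*((169821 + 43300) + 207121) = 253717*(213121 + 207121) = 253717*420242 = 106622539514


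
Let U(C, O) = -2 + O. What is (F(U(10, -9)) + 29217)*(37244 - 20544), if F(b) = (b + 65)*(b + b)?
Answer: 468084300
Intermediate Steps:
F(b) = 2*b*(65 + b) (F(b) = (65 + b)*(2*b) = 2*b*(65 + b))
(F(U(10, -9)) + 29217)*(37244 - 20544) = (2*(-2 - 9)*(65 + (-2 - 9)) + 29217)*(37244 - 20544) = (2*(-11)*(65 - 11) + 29217)*16700 = (2*(-11)*54 + 29217)*16700 = (-1188 + 29217)*16700 = 28029*16700 = 468084300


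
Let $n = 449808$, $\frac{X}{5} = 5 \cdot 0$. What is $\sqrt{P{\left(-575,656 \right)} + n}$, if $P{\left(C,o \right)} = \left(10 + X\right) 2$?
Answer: $2 \sqrt{112457} \approx 670.69$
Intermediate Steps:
$X = 0$ ($X = 5 \cdot 5 \cdot 0 = 5 \cdot 0 = 0$)
$P{\left(C,o \right)} = 20$ ($P{\left(C,o \right)} = \left(10 + 0\right) 2 = 10 \cdot 2 = 20$)
$\sqrt{P{\left(-575,656 \right)} + n} = \sqrt{20 + 449808} = \sqrt{449828} = 2 \sqrt{112457}$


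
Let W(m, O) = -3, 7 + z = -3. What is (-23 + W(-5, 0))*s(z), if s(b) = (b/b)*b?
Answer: 260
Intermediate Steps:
z = -10 (z = -7 - 3 = -10)
s(b) = b (s(b) = 1*b = b)
(-23 + W(-5, 0))*s(z) = (-23 - 3)*(-10) = -26*(-10) = 260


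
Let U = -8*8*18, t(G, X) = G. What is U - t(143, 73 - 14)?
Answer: -1295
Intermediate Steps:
U = -1152 (U = -64*18 = -1152)
U - t(143, 73 - 14) = -1152 - 1*143 = -1152 - 143 = -1295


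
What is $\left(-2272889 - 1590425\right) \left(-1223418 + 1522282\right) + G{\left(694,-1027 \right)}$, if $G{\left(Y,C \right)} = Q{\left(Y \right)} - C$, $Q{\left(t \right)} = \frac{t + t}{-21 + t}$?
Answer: $- \frac{777049484181649}{673} \approx -1.1546 \cdot 10^{12}$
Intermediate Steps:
$Q{\left(t \right)} = \frac{2 t}{-21 + t}$
$G{\left(Y,C \right)} = - C + \frac{2 Y}{-21 + Y}$ ($G{\left(Y,C \right)} = \frac{2 Y}{-21 + Y} - C = - C + \frac{2 Y}{-21 + Y}$)
$\left(-2272889 - 1590425\right) \left(-1223418 + 1522282\right) + G{\left(694,-1027 \right)} = \left(-2272889 - 1590425\right) \left(-1223418 + 1522282\right) + \frac{2 \cdot 694 - - 1027 \left(-21 + 694\right)}{-21 + 694} = \left(-2272889 - 1590425\right) 298864 + \frac{1388 - \left(-1027\right) 673}{673} = \left(-2272889 - 1590425\right) 298864 + \frac{1388 + 691171}{673} = \left(-3863314\right) 298864 + \frac{1}{673} \cdot 692559 = -1154605475296 + \frac{692559}{673} = - \frac{777049484181649}{673}$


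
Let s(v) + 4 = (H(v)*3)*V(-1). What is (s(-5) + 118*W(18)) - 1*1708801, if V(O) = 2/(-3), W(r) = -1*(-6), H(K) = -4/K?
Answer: -8540493/5 ≈ -1.7081e+6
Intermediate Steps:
W(r) = 6
V(O) = -⅔ (V(O) = 2*(-⅓) = -⅔)
s(v) = -4 + 8/v (s(v) = -4 + (-4/v*3)*(-⅔) = -4 - 12/v*(-⅔) = -4 + 8/v)
(s(-5) + 118*W(18)) - 1*1708801 = ((-4 + 8/(-5)) + 118*6) - 1*1708801 = ((-4 + 8*(-⅕)) + 708) - 1708801 = ((-4 - 8/5) + 708) - 1708801 = (-28/5 + 708) - 1708801 = 3512/5 - 1708801 = -8540493/5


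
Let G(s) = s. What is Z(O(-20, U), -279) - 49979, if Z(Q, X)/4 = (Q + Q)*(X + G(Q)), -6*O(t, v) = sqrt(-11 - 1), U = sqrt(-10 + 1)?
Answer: -149945/3 + 744*I*sqrt(3) ≈ -49982.0 + 1288.6*I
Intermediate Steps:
U = 3*I (U = sqrt(-9) = 3*I ≈ 3.0*I)
O(t, v) = -I*sqrt(3)/3 (O(t, v) = -sqrt(-11 - 1)/6 = -I*sqrt(3)/3)
Z(Q, X) = 8*Q*(Q + X) (Z(Q, X) = 4*((Q + Q)*(X + Q)) = 4*((2*Q)*(Q + X)) = 4*(2*Q*(Q + X)) = 8*Q*(Q + X))
Z(O(-20, U), -279) - 49979 = 8*(-I*sqrt(3)/3)*(-I*sqrt(3)/3 - 279) - 49979 = 8*(-I*sqrt(3)/3)*(-279 - I*sqrt(3)/3) - 49979 = -8*I*sqrt(3)*(-279 - I*sqrt(3)/3)/3 - 49979 = -49979 - 8*I*sqrt(3)*(-279 - I*sqrt(3)/3)/3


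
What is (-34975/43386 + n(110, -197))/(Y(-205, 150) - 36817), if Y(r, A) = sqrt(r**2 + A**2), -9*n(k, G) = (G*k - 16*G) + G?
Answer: -9960891077885/176419662780312 - 1352757025*sqrt(2581)/176419662780312 ≈ -0.056851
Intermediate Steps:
n(k, G) = 5*G/3 - G*k/9 (n(k, G) = -((G*k - 16*G) + G)/9 = -((-16*G + G*k) + G)/9 = -(-15*G + G*k)/9 = 5*G/3 - G*k/9)
Y(r, A) = sqrt(A**2 + r**2)
(-34975/43386 + n(110, -197))/(Y(-205, 150) - 36817) = (-34975/43386 + (1/9)*(-197)*(15 - 1*110))/(sqrt(150**2 + (-205)**2) - 36817) = (-34975*1/43386 + (1/9)*(-197)*(15 - 110))/(sqrt(22500 + 42025) - 36817) = (-34975/43386 + (1/9)*(-197)*(-95))/(sqrt(64525) - 36817) = (-34975/43386 + 18715/9)/(5*sqrt(2581) - 36817) = 270551405/(130158*(-36817 + 5*sqrt(2581)))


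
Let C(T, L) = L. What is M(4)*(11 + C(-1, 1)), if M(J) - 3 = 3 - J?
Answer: 24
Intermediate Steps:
M(J) = 6 - J (M(J) = 3 + (3 - J) = 6 - J)
M(4)*(11 + C(-1, 1)) = (6 - 1*4)*(11 + 1) = (6 - 4)*12 = 2*12 = 24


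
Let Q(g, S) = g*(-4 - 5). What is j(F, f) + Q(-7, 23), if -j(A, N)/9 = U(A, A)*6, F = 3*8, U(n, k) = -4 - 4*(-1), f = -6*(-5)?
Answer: 63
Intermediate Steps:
f = 30
Q(g, S) = -9*g (Q(g, S) = g*(-9) = -9*g)
U(n, k) = 0 (U(n, k) = -4 + 4 = 0)
F = 24
j(A, N) = 0 (j(A, N) = -0*6 = -9*0 = 0)
j(F, f) + Q(-7, 23) = 0 - 9*(-7) = 0 + 63 = 63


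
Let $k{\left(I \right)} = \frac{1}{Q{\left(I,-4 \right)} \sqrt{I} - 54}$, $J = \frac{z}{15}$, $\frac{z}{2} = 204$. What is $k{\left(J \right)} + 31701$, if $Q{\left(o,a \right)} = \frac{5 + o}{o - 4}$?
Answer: $\frac{763451653863}{24082903} - \frac{4669 \sqrt{170}}{24082903} \approx 31701.0$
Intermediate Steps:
$z = 408$ ($z = 2 \cdot 204 = 408$)
$Q{\left(o,a \right)} = \frac{5 + o}{-4 + o}$
$J = \frac{136}{5}$ ($J = \frac{408}{15} = 408 \cdot \frac{1}{15} = \frac{136}{5} \approx 27.2$)
$k{\left(I \right)} = \frac{1}{-54 + \frac{\sqrt{I} \left(5 + I\right)}{-4 + I}}$ ($k{\left(I \right)} = \frac{1}{\frac{5 + I}{-4 + I} \sqrt{I} - 54} = \frac{1}{\frac{\sqrt{I} \left(5 + I\right)}{-4 + I} - 54} = \frac{1}{-54 + \frac{\sqrt{I} \left(5 + I\right)}{-4 + I}}$)
$k{\left(J \right)} + 31701 = \frac{-4 + \frac{136}{5}}{216 - \frac{7344}{5} + \sqrt{\frac{136}{5}} \left(5 + \frac{136}{5}\right)} + 31701 = \frac{1}{216 - \frac{7344}{5} + \frac{2 \sqrt{170}}{5} \cdot \frac{161}{5}} \cdot \frac{116}{5} + 31701 = \frac{1}{216 - \frac{7344}{5} + \frac{322 \sqrt{170}}{25}} \cdot \frac{116}{5} + 31701 = \frac{1}{- \frac{6264}{5} + \frac{322 \sqrt{170}}{25}} \cdot \frac{116}{5} + 31701 = \frac{116}{5 \left(- \frac{6264}{5} + \frac{322 \sqrt{170}}{25}\right)} + 31701 = 31701 + \frac{116}{5 \left(- \frac{6264}{5} + \frac{322 \sqrt{170}}{25}\right)}$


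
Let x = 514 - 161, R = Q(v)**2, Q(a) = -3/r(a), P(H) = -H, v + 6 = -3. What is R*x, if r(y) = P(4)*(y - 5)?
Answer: 3177/3136 ≈ 1.0131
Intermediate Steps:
v = -9 (v = -6 - 3 = -9)
r(y) = 20 - 4*y (r(y) = (-1*4)*(y - 5) = -4*(-5 + y) = 20 - 4*y)
Q(a) = -3/(20 - 4*a)
R = 9/3136 (R = (3/(4*(-5 - 9)))**2 = ((3/4)/(-14))**2 = ((3/4)*(-1/14))**2 = (-3/56)**2 = 9/3136 ≈ 0.0028699)
x = 353
R*x = (9/3136)*353 = 3177/3136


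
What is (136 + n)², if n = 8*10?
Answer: 46656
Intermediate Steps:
n = 80
(136 + n)² = (136 + 80)² = 216² = 46656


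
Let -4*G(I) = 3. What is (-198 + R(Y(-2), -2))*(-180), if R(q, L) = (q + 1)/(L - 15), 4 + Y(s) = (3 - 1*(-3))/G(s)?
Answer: 603900/17 ≈ 35524.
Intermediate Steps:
G(I) = -¾ (G(I) = -¼*3 = -¾)
Y(s) = -12 (Y(s) = -4 + (3 - 1*(-3))/(-¾) = -4 + (3 + 3)*(-4/3) = -4 + 6*(-4/3) = -4 - 8 = -12)
R(q, L) = (1 + q)/(-15 + L)
(-198 + R(Y(-2), -2))*(-180) = (-198 + (1 - 12)/(-15 - 2))*(-180) = (-198 - 11/(-17))*(-180) = (-198 - 1/17*(-11))*(-180) = (-198 + 11/17)*(-180) = -3355/17*(-180) = 603900/17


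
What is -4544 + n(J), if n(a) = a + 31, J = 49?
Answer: -4464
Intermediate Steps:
n(a) = 31 + a
-4544 + n(J) = -4544 + (31 + 49) = -4544 + 80 = -4464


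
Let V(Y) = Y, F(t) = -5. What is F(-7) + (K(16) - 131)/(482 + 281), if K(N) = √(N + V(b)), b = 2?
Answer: -3946/763 + 3*√2/763 ≈ -5.1661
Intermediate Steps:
K(N) = √(2 + N) (K(N) = √(N + 2) = √(2 + N))
F(-7) + (K(16) - 131)/(482 + 281) = -5 + (√(2 + 16) - 131)/(482 + 281) = -5 + (√18 - 131)/763 = -5 + (3*√2 - 131)*(1/763) = -5 + (-131 + 3*√2)*(1/763) = -5 + (-131/763 + 3*√2/763) = -3946/763 + 3*√2/763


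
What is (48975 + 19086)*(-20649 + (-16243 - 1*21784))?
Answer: -3993547236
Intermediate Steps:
(48975 + 19086)*(-20649 + (-16243 - 1*21784)) = 68061*(-20649 + (-16243 - 21784)) = 68061*(-20649 - 38027) = 68061*(-58676) = -3993547236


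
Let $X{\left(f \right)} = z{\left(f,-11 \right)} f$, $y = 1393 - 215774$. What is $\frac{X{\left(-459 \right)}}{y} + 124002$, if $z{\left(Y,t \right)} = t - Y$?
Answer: $\frac{26583878394}{214381} \approx 1.24 \cdot 10^{5}$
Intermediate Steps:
$y = -214381$ ($y = 1393 - 215774 = -214381$)
$X{\left(f \right)} = f \left(-11 - f\right)$ ($X{\left(f \right)} = \left(-11 - f\right) f = f \left(-11 - f\right)$)
$\frac{X{\left(-459 \right)}}{y} + 124002 = \frac{\left(-1\right) \left(-459\right) \left(11 - 459\right)}{-214381} + 124002 = \left(-1\right) \left(-459\right) \left(-448\right) \left(- \frac{1}{214381}\right) + 124002 = \left(-205632\right) \left(- \frac{1}{214381}\right) + 124002 = \frac{205632}{214381} + 124002 = \frac{26583878394}{214381}$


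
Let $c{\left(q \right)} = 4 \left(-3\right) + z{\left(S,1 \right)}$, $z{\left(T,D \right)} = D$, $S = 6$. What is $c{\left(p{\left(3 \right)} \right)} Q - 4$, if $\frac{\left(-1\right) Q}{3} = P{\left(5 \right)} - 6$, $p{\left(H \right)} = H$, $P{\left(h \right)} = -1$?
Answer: $-235$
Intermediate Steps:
$Q = 21$ ($Q = - 3 \left(-1 - 6\right) = \left(-3\right) \left(-7\right) = 21$)
$c{\left(q \right)} = -11$ ($c{\left(q \right)} = 4 \left(-3\right) + 1 = -12 + 1 = -11$)
$c{\left(p{\left(3 \right)} \right)} Q - 4 = \left(-11\right) 21 - 4 = -231 - 4 = -235$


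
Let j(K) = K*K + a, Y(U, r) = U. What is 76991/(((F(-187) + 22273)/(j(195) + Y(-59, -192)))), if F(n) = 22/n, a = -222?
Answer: 49401121168/378639 ≈ 1.3047e+5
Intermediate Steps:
j(K) = -222 + K² (j(K) = K*K - 222 = K² - 222 = -222 + K²)
76991/(((F(-187) + 22273)/(j(195) + Y(-59, -192)))) = 76991/(((22/(-187) + 22273)/((-222 + 195²) - 59))) = 76991/(((22*(-1/187) + 22273)/((-222 + 38025) - 59))) = 76991/(((-2/17 + 22273)/(37803 - 59))) = 76991/(((378639/17)/37744)) = 76991/(((378639/17)*(1/37744))) = 76991/(378639/641648) = 76991*(641648/378639) = 49401121168/378639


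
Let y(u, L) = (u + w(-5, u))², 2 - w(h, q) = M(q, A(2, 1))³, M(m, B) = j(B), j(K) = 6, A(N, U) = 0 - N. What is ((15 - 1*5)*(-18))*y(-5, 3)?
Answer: -8632980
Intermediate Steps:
A(N, U) = -N
M(m, B) = 6
w(h, q) = -214 (w(h, q) = 2 - 1*6³ = 2 - 1*216 = 2 - 216 = -214)
y(u, L) = (-214 + u)² (y(u, L) = (u - 214)² = (-214 + u)²)
((15 - 1*5)*(-18))*y(-5, 3) = ((15 - 1*5)*(-18))*(-214 - 5)² = ((15 - 5)*(-18))*(-219)² = (10*(-18))*47961 = -180*47961 = -8632980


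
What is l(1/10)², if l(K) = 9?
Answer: 81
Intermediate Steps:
l(1/10)² = 9² = 81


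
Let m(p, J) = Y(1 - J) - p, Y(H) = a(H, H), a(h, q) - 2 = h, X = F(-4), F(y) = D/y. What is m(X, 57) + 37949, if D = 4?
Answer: 37896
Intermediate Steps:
F(y) = 4/y
X = -1 (X = 4/(-4) = 4*(-¼) = -1)
a(h, q) = 2 + h
Y(H) = 2 + H
m(p, J) = 3 - J - p (m(p, J) = (2 + (1 - J)) - p = (3 - J) - p = 3 - J - p)
m(X, 57) + 37949 = (3 - 1*57 - 1*(-1)) + 37949 = (3 - 57 + 1) + 37949 = -53 + 37949 = 37896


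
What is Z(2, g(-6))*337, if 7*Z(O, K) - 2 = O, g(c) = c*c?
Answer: 1348/7 ≈ 192.57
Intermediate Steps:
g(c) = c²
Z(O, K) = 2/7 + O/7
Z(2, g(-6))*337 = (2/7 + (⅐)*2)*337 = (2/7 + 2/7)*337 = (4/7)*337 = 1348/7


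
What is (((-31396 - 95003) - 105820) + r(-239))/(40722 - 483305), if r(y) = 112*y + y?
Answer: 259226/442583 ≈ 0.58571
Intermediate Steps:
r(y) = 113*y
(((-31396 - 95003) - 105820) + r(-239))/(40722 - 483305) = (((-31396 - 95003) - 105820) + 113*(-239))/(40722 - 483305) = ((-126399 - 105820) - 27007)/(-442583) = (-232219 - 27007)*(-1/442583) = -259226*(-1/442583) = 259226/442583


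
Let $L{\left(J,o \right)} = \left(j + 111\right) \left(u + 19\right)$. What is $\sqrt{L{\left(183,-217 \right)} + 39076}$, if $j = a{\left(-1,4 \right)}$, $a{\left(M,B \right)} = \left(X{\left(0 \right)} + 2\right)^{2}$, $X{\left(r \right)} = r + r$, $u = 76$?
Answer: $\sqrt{50001} \approx 223.61$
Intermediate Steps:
$X{\left(r \right)} = 2 r$
$a{\left(M,B \right)} = 4$ ($a{\left(M,B \right)} = \left(2 \cdot 0 + 2\right)^{2} = \left(0 + 2\right)^{2} = 2^{2} = 4$)
$j = 4$
$L{\left(J,o \right)} = 10925$ ($L{\left(J,o \right)} = \left(4 + 111\right) \left(76 + 19\right) = 115 \cdot 95 = 10925$)
$\sqrt{L{\left(183,-217 \right)} + 39076} = \sqrt{10925 + 39076} = \sqrt{50001}$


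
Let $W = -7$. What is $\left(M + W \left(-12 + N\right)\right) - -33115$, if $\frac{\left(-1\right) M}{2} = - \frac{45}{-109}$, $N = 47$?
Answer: $\frac{3582740}{109} \approx 32869.0$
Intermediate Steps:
$M = - \frac{90}{109}$ ($M = - 2 \left(- \frac{45}{-109}\right) = - 2 \left(\left(-45\right) \left(- \frac{1}{109}\right)\right) = \left(-2\right) \frac{45}{109} = - \frac{90}{109} \approx -0.82569$)
$\left(M + W \left(-12 + N\right)\right) - -33115 = \left(- \frac{90}{109} - 7 \left(-12 + 47\right)\right) - -33115 = \left(- \frac{90}{109} - 245\right) + 33115 = - \frac{26795}{109} + 33115 = \frac{3582740}{109}$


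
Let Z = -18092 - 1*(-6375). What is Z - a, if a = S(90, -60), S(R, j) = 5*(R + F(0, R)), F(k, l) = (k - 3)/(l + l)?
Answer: -146003/12 ≈ -12167.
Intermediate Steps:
F(k, l) = (-3 + k)/(2*l) (F(k, l) = (-3 + k)/((2*l)) = (-3 + k)*(1/(2*l)) = (-3 + k)/(2*l))
S(R, j) = 5*R - 15/(2*R) (S(R, j) = 5*(R + (-3 + 0)/(2*R)) = 5*(R + (½)*(-3)/R) = 5*(R - 3/(2*R)) = 5*R - 15/(2*R))
Z = -11717 (Z = -18092 + 6375 = -11717)
a = 5399/12 (a = 5*90 - 15/2/90 = 450 - 15/2*1/90 = 450 - 1/12 = 5399/12 ≈ 449.92)
Z - a = -11717 - 1*5399/12 = -11717 - 5399/12 = -146003/12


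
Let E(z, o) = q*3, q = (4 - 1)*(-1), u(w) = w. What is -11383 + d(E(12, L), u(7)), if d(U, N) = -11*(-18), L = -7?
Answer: -11185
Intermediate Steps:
q = -3 (q = 3*(-1) = -3)
E(z, o) = -9 (E(z, o) = -3*3 = -9)
d(U, N) = 198
-11383 + d(E(12, L), u(7)) = -11383 + 198 = -11185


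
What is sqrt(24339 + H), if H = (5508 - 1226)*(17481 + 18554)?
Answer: sqrt(154326209) ≈ 12423.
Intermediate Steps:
H = 154301870 (H = 4282*36035 = 154301870)
sqrt(24339 + H) = sqrt(24339 + 154301870) = sqrt(154326209)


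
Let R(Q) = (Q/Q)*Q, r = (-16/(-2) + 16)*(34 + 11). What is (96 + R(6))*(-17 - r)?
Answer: -111894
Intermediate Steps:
r = 1080 (r = (-16*(-1/2) + 16)*45 = (8 + 16)*45 = 24*45 = 1080)
R(Q) = Q (R(Q) = 1*Q = Q)
(96 + R(6))*(-17 - r) = (96 + 6)*(-17 - 1*1080) = 102*(-17 - 1080) = 102*(-1097) = -111894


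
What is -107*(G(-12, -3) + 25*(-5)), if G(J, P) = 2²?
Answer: 12947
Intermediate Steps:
G(J, P) = 4
-107*(G(-12, -3) + 25*(-5)) = -107*(4 + 25*(-5)) = -107*(4 - 125) = -107*(-121) = 12947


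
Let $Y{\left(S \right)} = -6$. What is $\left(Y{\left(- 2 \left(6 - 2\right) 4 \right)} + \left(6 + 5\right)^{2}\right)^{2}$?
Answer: $13225$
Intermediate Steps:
$\left(Y{\left(- 2 \left(6 - 2\right) 4 \right)} + \left(6 + 5\right)^{2}\right)^{2} = \left(-6 + \left(6 + 5\right)^{2}\right)^{2} = \left(-6 + 11^{2}\right)^{2} = \left(-6 + 121\right)^{2} = 115^{2} = 13225$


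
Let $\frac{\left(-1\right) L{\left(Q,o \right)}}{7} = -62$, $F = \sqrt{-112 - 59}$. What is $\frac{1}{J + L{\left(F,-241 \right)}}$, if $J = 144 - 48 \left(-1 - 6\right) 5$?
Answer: $\frac{1}{2258} \approx 0.00044287$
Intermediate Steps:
$F = 3 i \sqrt{19}$ ($F = \sqrt{-171} = 3 i \sqrt{19} \approx 13.077 i$)
$L{\left(Q,o \right)} = 434$ ($L{\left(Q,o \right)} = \left(-7\right) \left(-62\right) = 434$)
$J = 1824$ ($J = 144 - 48 \left(\left(-7\right) 5\right) = 144 - -1680 = 144 + 1680 = 1824$)
$\frac{1}{J + L{\left(F,-241 \right)}} = \frac{1}{1824 + 434} = \frac{1}{2258}$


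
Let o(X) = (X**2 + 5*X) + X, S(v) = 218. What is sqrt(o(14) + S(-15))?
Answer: sqrt(498) ≈ 22.316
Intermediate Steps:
o(X) = X**2 + 6*X
sqrt(o(14) + S(-15)) = sqrt(14*(6 + 14) + 218) = sqrt(14*20 + 218) = sqrt(280 + 218) = sqrt(498)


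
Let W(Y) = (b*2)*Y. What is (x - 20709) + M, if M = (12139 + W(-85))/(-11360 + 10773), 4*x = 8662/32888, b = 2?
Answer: -800358641735/38610512 ≈ -20729.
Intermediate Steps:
x = 4331/65776 (x = (8662/32888)/4 = (8662*(1/32888))/4 = (1/4)*(4331/16444) = 4331/65776 ≈ 0.065845)
W(Y) = 4*Y (W(Y) = (2*2)*Y = 4*Y)
M = -11799/587 (M = (12139 + 4*(-85))/(-11360 + 10773) = (12139 - 340)/(-587) = 11799*(-1/587) = -11799/587 ≈ -20.101)
(x - 20709) + M = (4331/65776 - 20709) - 11799/587 = -1362150853/65776 - 11799/587 = -800358641735/38610512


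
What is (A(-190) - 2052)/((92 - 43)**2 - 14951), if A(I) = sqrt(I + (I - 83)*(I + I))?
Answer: 1026/6275 - sqrt(4142)/2510 ≈ 0.13787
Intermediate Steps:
A(I) = sqrt(I + 2*I*(-83 + I)) (A(I) = sqrt(I + (-83 + I)*(2*I)) = sqrt(I + 2*I*(-83 + I)))
(A(-190) - 2052)/((92 - 43)**2 - 14951) = (sqrt(-190*(-165 + 2*(-190))) - 2052)/((92 - 43)**2 - 14951) = (sqrt(-190*(-165 - 380)) - 2052)/(49**2 - 14951) = (sqrt(-190*(-545)) - 2052)/(2401 - 14951) = (sqrt(103550) - 2052)/(-12550) = (5*sqrt(4142) - 2052)*(-1/12550) = (-2052 + 5*sqrt(4142))*(-1/12550) = 1026/6275 - sqrt(4142)/2510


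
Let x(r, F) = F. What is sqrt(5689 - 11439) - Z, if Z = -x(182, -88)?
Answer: -88 + 5*I*sqrt(230) ≈ -88.0 + 75.829*I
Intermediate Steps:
Z = 88 (Z = -1*(-88) = 88)
sqrt(5689 - 11439) - Z = sqrt(5689 - 11439) - 1*88 = sqrt(-5750) - 88 = 5*I*sqrt(230) - 88 = -88 + 5*I*sqrt(230)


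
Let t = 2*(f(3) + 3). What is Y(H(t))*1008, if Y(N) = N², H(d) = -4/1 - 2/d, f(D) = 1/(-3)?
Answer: 77175/4 ≈ 19294.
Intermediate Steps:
f(D) = -⅓
t = 16/3 (t = 2*(-⅓ + 3) = 2*(8/3) = 16/3 ≈ 5.3333)
H(d) = -4 - 2/d (H(d) = -4*1 - 2/d = -4 - 2/d)
Y(H(t))*1008 = (-4 - 2/16/3)²*1008 = (-4 - 2*3/16)²*1008 = (-4 - 3/8)²*1008 = (-35/8)²*1008 = (1225/64)*1008 = 77175/4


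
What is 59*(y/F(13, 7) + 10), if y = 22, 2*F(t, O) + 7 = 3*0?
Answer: 1534/7 ≈ 219.14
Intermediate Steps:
F(t, O) = -7/2 (F(t, O) = -7/2 + (3*0)/2 = -7/2 + (½)*0 = -7/2 + 0 = -7/2)
59*(y/F(13, 7) + 10) = 59*(22/(-7/2) + 10) = 59*(22*(-2/7) + 10) = 59*(-44/7 + 10) = 59*(26/7) = 1534/7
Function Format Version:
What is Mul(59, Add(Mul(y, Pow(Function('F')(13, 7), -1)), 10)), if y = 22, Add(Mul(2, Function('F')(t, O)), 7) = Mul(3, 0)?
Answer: Rational(1534, 7) ≈ 219.14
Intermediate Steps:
Function('F')(t, O) = Rational(-7, 2) (Function('F')(t, O) = Add(Rational(-7, 2), Mul(Rational(1, 2), Mul(3, 0))) = Add(Rational(-7, 2), Mul(Rational(1, 2), 0)) = Add(Rational(-7, 2), 0) = Rational(-7, 2))
Mul(59, Add(Mul(y, Pow(Function('F')(13, 7), -1)), 10)) = Mul(59, Add(Mul(22, Pow(Rational(-7, 2), -1)), 10)) = Mul(59, Add(Mul(22, Rational(-2, 7)), 10)) = Mul(59, Add(Rational(-44, 7), 10)) = Mul(59, Rational(26, 7)) = Rational(1534, 7)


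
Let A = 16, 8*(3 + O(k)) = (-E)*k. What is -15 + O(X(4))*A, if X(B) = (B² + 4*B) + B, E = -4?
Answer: 225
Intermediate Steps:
X(B) = B² + 5*B
O(k) = -3 + k/2 (O(k) = -3 + ((-1*(-4))*k)/8 = -3 + (4*k)/8 = -3 + k/2)
-15 + O(X(4))*A = -15 + (-3 + (4*(5 + 4))/2)*16 = -15 + (-3 + (4*9)/2)*16 = -15 + (-3 + (½)*36)*16 = -15 + (-3 + 18)*16 = -15 + 15*16 = -15 + 240 = 225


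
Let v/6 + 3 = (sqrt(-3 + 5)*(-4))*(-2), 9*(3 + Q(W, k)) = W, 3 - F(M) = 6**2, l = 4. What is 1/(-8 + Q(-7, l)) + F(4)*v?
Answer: 62955/106 - 1584*sqrt(2) ≈ -1646.2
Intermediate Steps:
F(M) = -33 (F(M) = 3 - 1*6**2 = 3 - 1*36 = 3 - 36 = -33)
Q(W, k) = -3 + W/9
v = -18 + 48*sqrt(2) (v = -18 + 6*((sqrt(-3 + 5)*(-4))*(-2)) = -18 + 6*((sqrt(2)*(-4))*(-2)) = -18 + 6*(-4*sqrt(2)*(-2)) = -18 + 6*(8*sqrt(2)) = -18 + 48*sqrt(2) ≈ 49.882)
1/(-8 + Q(-7, l)) + F(4)*v = 1/(-8 + (-3 + (1/9)*(-7))) - 33*(-18 + 48*sqrt(2)) = 1/(-8 + (-3 - 7/9)) + (594 - 1584*sqrt(2)) = 1/(-8 - 34/9) + (594 - 1584*sqrt(2)) = 1/(-106/9) + (594 - 1584*sqrt(2)) = -9/106 + (594 - 1584*sqrt(2)) = 62955/106 - 1584*sqrt(2)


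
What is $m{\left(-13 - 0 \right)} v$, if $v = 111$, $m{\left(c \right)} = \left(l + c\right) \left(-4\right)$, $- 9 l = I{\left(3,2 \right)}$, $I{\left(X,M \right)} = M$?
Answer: $\frac{17612}{3} \approx 5870.7$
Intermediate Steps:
$l = - \frac{2}{9}$ ($l = \left(- \frac{1}{9}\right) 2 = - \frac{2}{9} \approx -0.22222$)
$m{\left(c \right)} = \frac{8}{9} - 4 c$ ($m{\left(c \right)} = \left(- \frac{2}{9} + c\right) \left(-4\right) = \frac{8}{9} - 4 c$)
$m{\left(-13 - 0 \right)} v = \left(\frac{8}{9} - 4 \left(-13 - 0\right)\right) 111 = \left(\frac{8}{9} - 4 \left(-13 + 0\right)\right) 111 = \left(\frac{8}{9} - -52\right) 111 = \left(\frac{8}{9} + 52\right) 111 = \frac{476}{9} \cdot 111 = \frac{17612}{3}$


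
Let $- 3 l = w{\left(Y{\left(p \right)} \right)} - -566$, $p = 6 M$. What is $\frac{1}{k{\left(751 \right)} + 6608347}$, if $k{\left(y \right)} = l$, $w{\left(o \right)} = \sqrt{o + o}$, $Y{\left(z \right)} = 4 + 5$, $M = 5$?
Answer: $\frac{59473425}{393009809025607} + \frac{9 \sqrt{2}}{393009809025607} \approx 1.5133 \cdot 10^{-7}$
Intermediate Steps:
$p = 30$ ($p = 6 \cdot 5 = 30$)
$Y{\left(z \right)} = 9$
$w{\left(o \right)} = \sqrt{2} \sqrt{o}$ ($w{\left(o \right)} = \sqrt{2 o} = \sqrt{2} \sqrt{o}$)
$l = - \frac{566}{3} - \sqrt{2}$ ($l = - \frac{\sqrt{2} \sqrt{9} - -566}{3} = - \frac{\sqrt{2} \cdot 3 + 566}{3} = - \frac{3 \sqrt{2} + 566}{3} = - \frac{566 + 3 \sqrt{2}}{3} = - \frac{566}{3} - \sqrt{2} \approx -190.08$)
$k{\left(y \right)} = - \frac{566}{3} - \sqrt{2}$
$\frac{1}{k{\left(751 \right)} + 6608347} = \frac{1}{\left(- \frac{566}{3} - \sqrt{2}\right) + 6608347} = \frac{1}{\frac{19824475}{3} - \sqrt{2}}$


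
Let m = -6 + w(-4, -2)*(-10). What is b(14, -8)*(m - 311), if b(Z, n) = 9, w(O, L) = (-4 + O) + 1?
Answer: -2223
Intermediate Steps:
w(O, L) = -3 + O
m = 64 (m = -6 + (-3 - 4)*(-10) = -6 - 7*(-10) = -6 + 70 = 64)
b(14, -8)*(m - 311) = 9*(64 - 311) = 9*(-247) = -2223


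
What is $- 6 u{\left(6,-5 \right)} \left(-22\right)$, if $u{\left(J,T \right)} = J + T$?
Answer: $132$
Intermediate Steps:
$- 6 u{\left(6,-5 \right)} \left(-22\right) = - 6 \left(6 - 5\right) \left(-22\right) = \left(-6\right) 1 \left(-22\right) = \left(-6\right) \left(-22\right) = 132$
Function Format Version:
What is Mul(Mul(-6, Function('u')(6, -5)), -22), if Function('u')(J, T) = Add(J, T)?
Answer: 132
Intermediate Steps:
Mul(Mul(-6, Function('u')(6, -5)), -22) = Mul(Mul(-6, Add(6, -5)), -22) = Mul(Mul(-6, 1), -22) = Mul(-6, -22) = 132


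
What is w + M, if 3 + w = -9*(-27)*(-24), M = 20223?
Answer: 14388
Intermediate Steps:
w = -5835 (w = -3 - 9*(-27)*(-24) = -3 + 243*(-24) = -3 - 5832 = -5835)
w + M = -5835 + 20223 = 14388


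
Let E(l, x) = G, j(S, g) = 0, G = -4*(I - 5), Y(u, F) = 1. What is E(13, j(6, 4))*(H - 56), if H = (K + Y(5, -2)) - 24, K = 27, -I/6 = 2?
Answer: -3536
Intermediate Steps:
I = -12 (I = -6*2 = -12)
G = 68 (G = -4*(-12 - 5) = -4*(-17) = 68)
E(l, x) = 68
H = 4 (H = (27 + 1) - 24 = 28 - 24 = 4)
E(13, j(6, 4))*(H - 56) = 68*(4 - 56) = 68*(-52) = -3536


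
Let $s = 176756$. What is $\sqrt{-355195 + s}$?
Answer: $i \sqrt{178439} \approx 422.42 i$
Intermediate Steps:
$\sqrt{-355195 + s} = \sqrt{-355195 + 176756} = \sqrt{-178439} = i \sqrt{178439}$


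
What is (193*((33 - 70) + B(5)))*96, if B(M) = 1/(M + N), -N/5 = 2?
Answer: -3446208/5 ≈ -6.8924e+5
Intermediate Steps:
N = -10 (N = -5*2 = -10)
B(M) = 1/(-10 + M) (B(M) = 1/(M - 10) = 1/(-10 + M))
(193*((33 - 70) + B(5)))*96 = (193*((33 - 70) + 1/(-10 + 5)))*96 = (193*(-37 + 1/(-5)))*96 = (193*(-37 - ⅕))*96 = (193*(-186/5))*96 = -35898/5*96 = -3446208/5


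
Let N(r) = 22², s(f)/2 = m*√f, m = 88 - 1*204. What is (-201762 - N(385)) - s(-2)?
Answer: -202246 + 232*I*√2 ≈ -2.0225e+5 + 328.1*I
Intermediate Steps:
m = -116 (m = 88 - 204 = -116)
s(f) = -232*√f (s(f) = 2*(-116*√f) = -232*√f)
N(r) = 484
(-201762 - N(385)) - s(-2) = (-201762 - 1*484) - (-232)*√(-2) = (-201762 - 484) - (-232)*I*√2 = -202246 - (-232)*I*√2 = -202246 + 232*I*√2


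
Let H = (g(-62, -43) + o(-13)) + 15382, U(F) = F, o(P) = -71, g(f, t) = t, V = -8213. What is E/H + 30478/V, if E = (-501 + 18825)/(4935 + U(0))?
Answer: -191357754019/51569139545 ≈ -3.7107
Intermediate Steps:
H = 15268 (H = (-43 - 71) + 15382 = -114 + 15382 = 15268)
E = 6108/1645 (E = (-501 + 18825)/(4935 + 0) = 18324/4935 = 18324*(1/4935) = 6108/1645 ≈ 3.7131)
E/H + 30478/V = (6108/1645)/15268 + 30478/(-8213) = (6108/1645)*(1/15268) + 30478*(-1/8213) = 1527/6278965 - 30478/8213 = -191357754019/51569139545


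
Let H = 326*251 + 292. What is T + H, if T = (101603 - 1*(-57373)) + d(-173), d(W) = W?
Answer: 240921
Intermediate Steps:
H = 82118 (H = 81826 + 292 = 82118)
T = 158803 (T = (101603 - 1*(-57373)) - 173 = (101603 + 57373) - 173 = 158976 - 173 = 158803)
T + H = 158803 + 82118 = 240921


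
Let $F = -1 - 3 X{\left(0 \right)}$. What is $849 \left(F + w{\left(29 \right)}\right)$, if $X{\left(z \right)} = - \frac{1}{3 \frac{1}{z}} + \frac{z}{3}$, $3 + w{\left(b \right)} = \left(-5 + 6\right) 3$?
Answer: $-849$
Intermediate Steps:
$w{\left(b \right)} = 0$ ($w{\left(b \right)} = -3 + \left(-5 + 6\right) 3 = -3 + 1 \cdot 3 = -3 + 3 = 0$)
$X{\left(z \right)} = 0$ ($X{\left(z \right)} = - \frac{z}{3} + z \frac{1}{3} = - \frac{z}{3} + \frac{z}{3} = 0$)
$F = -1$ ($F = -1 - 0 = -1 + 0 = -1$)
$849 \left(F + w{\left(29 \right)}\right) = 849 \left(-1 + 0\right) = 849 \left(-1\right) = -849$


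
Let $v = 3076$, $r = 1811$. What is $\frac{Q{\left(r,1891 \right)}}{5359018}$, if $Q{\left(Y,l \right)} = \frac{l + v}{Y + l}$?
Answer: $\frac{4967}{19839084636} \approx 2.5036 \cdot 10^{-7}$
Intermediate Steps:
$Q{\left(Y,l \right)} = \frac{3076 + l}{Y + l}$ ($Q{\left(Y,l \right)} = \frac{l + 3076}{Y + l} = \frac{3076 + l}{Y + l}$)
$\frac{Q{\left(r,1891 \right)}}{5359018} = \frac{\frac{1}{1811 + 1891} \left(3076 + 1891\right)}{5359018} = \frac{1}{3702} \cdot 4967 \cdot \frac{1}{5359018} = \frac{4967}{3702} \cdot \frac{1}{5359018} = \frac{4967}{19839084636}$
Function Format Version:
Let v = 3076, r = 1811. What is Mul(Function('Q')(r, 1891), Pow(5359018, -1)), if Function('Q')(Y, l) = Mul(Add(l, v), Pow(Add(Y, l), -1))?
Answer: Rational(4967, 19839084636) ≈ 2.5036e-7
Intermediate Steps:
Function('Q')(Y, l) = Mul(Pow(Add(Y, l), -1), Add(3076, l)) (Function('Q')(Y, l) = Mul(Add(l, 3076), Pow(Add(Y, l), -1)) = Mul(Add(3076, l), Pow(Add(Y, l), -1)) = Mul(Pow(Add(Y, l), -1), Add(3076, l)))
Mul(Function('Q')(r, 1891), Pow(5359018, -1)) = Mul(Mul(Pow(Add(1811, 1891), -1), Add(3076, 1891)), Pow(5359018, -1)) = Mul(Mul(Pow(3702, -1), 4967), Rational(1, 5359018)) = Mul(Mul(Rational(1, 3702), 4967), Rational(1, 5359018)) = Mul(Rational(4967, 3702), Rational(1, 5359018)) = Rational(4967, 19839084636)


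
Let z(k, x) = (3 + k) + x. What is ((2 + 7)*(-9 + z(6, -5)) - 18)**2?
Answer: 3969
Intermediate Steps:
z(k, x) = 3 + k + x
((2 + 7)*(-9 + z(6, -5)) - 18)**2 = ((2 + 7)*(-9 + (3 + 6 - 5)) - 18)**2 = (9*(-9 + 4) - 18)**2 = (9*(-5) - 18)**2 = (-45 - 18)**2 = (-63)**2 = 3969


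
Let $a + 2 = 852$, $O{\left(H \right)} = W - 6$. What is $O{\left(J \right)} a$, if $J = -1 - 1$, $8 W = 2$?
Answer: $- \frac{9775}{2} \approx -4887.5$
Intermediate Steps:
$W = \frac{1}{4}$ ($W = \frac{1}{8} \cdot 2 = \frac{1}{4} \approx 0.25$)
$J = -2$ ($J = -1 - 1 = -2$)
$O{\left(H \right)} = - \frac{23}{4}$ ($O{\left(H \right)} = \frac{1}{4} - 6 = - \frac{23}{4}$)
$a = 850$ ($a = -2 + 852 = 850$)
$O{\left(J \right)} a = \left(- \frac{23}{4}\right) 850 = - \frac{9775}{2}$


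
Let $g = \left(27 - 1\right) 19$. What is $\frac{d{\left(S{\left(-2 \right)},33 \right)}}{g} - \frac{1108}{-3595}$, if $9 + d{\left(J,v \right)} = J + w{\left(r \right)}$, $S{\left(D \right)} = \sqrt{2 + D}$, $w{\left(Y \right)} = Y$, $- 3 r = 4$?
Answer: $\frac{1530611}{5327790} \approx 0.28729$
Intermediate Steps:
$r = - \frac{4}{3}$ ($r = \left(- \frac{1}{3}\right) 4 = - \frac{4}{3} \approx -1.3333$)
$d{\left(J,v \right)} = - \frac{31}{3} + J$ ($d{\left(J,v \right)} = -9 + \left(J - \frac{4}{3}\right) = -9 + \left(- \frac{4}{3} + J\right) = - \frac{31}{3} + J$)
$g = 494$ ($g = 26 \cdot 19 = 494$)
$\frac{d{\left(S{\left(-2 \right)},33 \right)}}{g} - \frac{1108}{-3595} = \frac{- \frac{31}{3} + \sqrt{2 - 2}}{494} - \frac{1108}{-3595} = \left(- \frac{31}{3} + \sqrt{0}\right) \frac{1}{494} - - \frac{1108}{3595} = \left(- \frac{31}{3} + 0\right) \frac{1}{494} + \frac{1108}{3595} = \left(- \frac{31}{3}\right) \frac{1}{494} + \frac{1108}{3595} = - \frac{31}{1482} + \frac{1108}{3595} = \frac{1530611}{5327790}$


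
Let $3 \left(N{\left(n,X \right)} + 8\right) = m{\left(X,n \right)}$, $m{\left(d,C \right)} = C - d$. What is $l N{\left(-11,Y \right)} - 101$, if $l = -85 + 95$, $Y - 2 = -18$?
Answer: $- \frac{493}{3} \approx -164.33$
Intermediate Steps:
$Y = -16$ ($Y = 2 - 18 = -16$)
$l = 10$
$N{\left(n,X \right)} = -8 - \frac{X}{3} + \frac{n}{3}$ ($N{\left(n,X \right)} = -8 + \frac{n - X}{3} = -8 - \left(- \frac{n}{3} + \frac{X}{3}\right) = -8 - \frac{X}{3} + \frac{n}{3}$)
$l N{\left(-11,Y \right)} - 101 = 10 \left(-8 - - \frac{16}{3} + \frac{1}{3} \left(-11\right)\right) - 101 = 10 \left(-8 + \frac{16}{3} - \frac{11}{3}\right) - 101 = 10 \left(- \frac{19}{3}\right) - 101 = - \frac{190}{3} - 101 = - \frac{493}{3}$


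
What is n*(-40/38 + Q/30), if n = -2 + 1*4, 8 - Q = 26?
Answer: -314/95 ≈ -3.3053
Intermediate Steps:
Q = -18 (Q = 8 - 1*26 = 8 - 26 = -18)
n = 2 (n = -2 + 4 = 2)
n*(-40/38 + Q/30) = 2*(-40/38 - 18/30) = 2*(-40*1/38 - 18*1/30) = 2*(-20/19 - ⅗) = 2*(-157/95) = -314/95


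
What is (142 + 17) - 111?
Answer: 48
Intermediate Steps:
(142 + 17) - 111 = 159 - 111 = 48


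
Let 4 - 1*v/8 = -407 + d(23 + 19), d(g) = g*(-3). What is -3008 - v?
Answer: -7304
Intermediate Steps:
d(g) = -3*g
v = 4296 (v = 32 - 8*(-407 - 3*(23 + 19)) = 32 - 8*(-407 - 3*42) = 32 - 8*(-407 - 126) = 32 - 8*(-533) = 32 + 4264 = 4296)
-3008 - v = -3008 - 1*4296 = -3008 - 4296 = -7304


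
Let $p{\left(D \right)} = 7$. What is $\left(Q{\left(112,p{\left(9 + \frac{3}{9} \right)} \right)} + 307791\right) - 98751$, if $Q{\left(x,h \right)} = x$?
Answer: $209152$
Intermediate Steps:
$\left(Q{\left(112,p{\left(9 + \frac{3}{9} \right)} \right)} + 307791\right) - 98751 = \left(112 + 307791\right) - 98751 = 307903 - 98751 = 209152$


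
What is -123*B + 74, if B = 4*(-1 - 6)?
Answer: 3518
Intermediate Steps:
B = -28 (B = 4*(-7) = -28)
-123*B + 74 = -123*(-28) + 74 = 3444 + 74 = 3518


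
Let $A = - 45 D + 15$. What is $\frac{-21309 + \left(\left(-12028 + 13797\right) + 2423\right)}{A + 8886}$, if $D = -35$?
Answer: $- \frac{17117}{10476} \approx -1.6339$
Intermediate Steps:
$A = 1590$ ($A = \left(-45\right) \left(-35\right) + 15 = 1575 + 15 = 1590$)
$\frac{-21309 + \left(\left(-12028 + 13797\right) + 2423\right)}{A + 8886} = \frac{-21309 + \left(\left(-12028 + 13797\right) + 2423\right)}{1590 + 8886} = \frac{-21309 + \left(1769 + 2423\right)}{10476} = \left(-21309 + 4192\right) \frac{1}{10476} = \left(-17117\right) \frac{1}{10476} = - \frac{17117}{10476}$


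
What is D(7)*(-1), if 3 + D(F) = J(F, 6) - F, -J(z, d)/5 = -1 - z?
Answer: -30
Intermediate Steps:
J(z, d) = 5 + 5*z (J(z, d) = -5*(-1 - z) = 5 + 5*z)
D(F) = 2 + 4*F (D(F) = -3 + ((5 + 5*F) - F) = -3 + (5 + 4*F) = 2 + 4*F)
D(7)*(-1) = (2 + 4*7)*(-1) = (2 + 28)*(-1) = 30*(-1) = -30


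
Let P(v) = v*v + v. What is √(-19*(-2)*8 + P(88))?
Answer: 6*√226 ≈ 90.200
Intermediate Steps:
P(v) = v + v² (P(v) = v² + v = v + v²)
√(-19*(-2)*8 + P(88)) = √(-19*(-2)*8 + 88*(1 + 88)) = √(38*8 + 88*89) = √(304 + 7832) = √8136 = 6*√226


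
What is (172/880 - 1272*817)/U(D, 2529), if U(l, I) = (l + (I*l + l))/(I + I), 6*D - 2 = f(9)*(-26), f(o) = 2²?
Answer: 578203340373/4732970 ≈ 1.2217e+5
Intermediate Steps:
f(o) = 4
D = -17 (D = ⅓ + (4*(-26))/6 = ⅓ + (⅙)*(-104) = ⅓ - 52/3 = -17)
U(l, I) = (2*l + I*l)/(2*I) (U(l, I) = (l + (l + I*l))/((2*I)) = (2*l + I*l)*(1/(2*I)) = (2*l + I*l)/(2*I))
(172/880 - 1272*817)/U(D, 2529) = (172/880 - 1272*817)/((½)*(-17) - 17/2529) = (172*(1/880) - 1039224)/(-17/2 - 17*1/2529) = (43/220 - 1039224)/(-17/2 - 17/2529) = -228629237/(220*(-43027/5058)) = -228629237/220*(-5058/43027) = 578203340373/4732970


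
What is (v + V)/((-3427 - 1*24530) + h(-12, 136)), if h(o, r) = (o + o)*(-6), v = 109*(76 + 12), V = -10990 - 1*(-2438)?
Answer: -1040/27813 ≈ -0.037393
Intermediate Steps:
V = -8552 (V = -10990 + 2438 = -8552)
v = 9592 (v = 109*88 = 9592)
h(o, r) = -12*o (h(o, r) = (2*o)*(-6) = -12*o)
(v + V)/((-3427 - 1*24530) + h(-12, 136)) = (9592 - 8552)/((-3427 - 1*24530) - 12*(-12)) = 1040/((-3427 - 24530) + 144) = 1040/(-27957 + 144) = 1040/(-27813) = 1040*(-1/27813) = -1040/27813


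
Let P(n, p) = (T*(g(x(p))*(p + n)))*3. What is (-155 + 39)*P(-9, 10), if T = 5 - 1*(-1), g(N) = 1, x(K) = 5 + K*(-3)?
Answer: -2088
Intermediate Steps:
x(K) = 5 - 3*K
T = 6 (T = 5 + 1 = 6)
P(n, p) = 18*n + 18*p (P(n, p) = (6*(1*(p + n)))*3 = (6*(1*(n + p)))*3 = (6*(n + p))*3 = (6*n + 6*p)*3 = 18*n + 18*p)
(-155 + 39)*P(-9, 10) = (-155 + 39)*(18*(-9) + 18*10) = -116*(-162 + 180) = -116*18 = -2088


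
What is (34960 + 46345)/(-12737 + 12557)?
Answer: -16261/36 ≈ -451.69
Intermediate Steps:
(34960 + 46345)/(-12737 + 12557) = 81305/(-180) = 81305*(-1/180) = -16261/36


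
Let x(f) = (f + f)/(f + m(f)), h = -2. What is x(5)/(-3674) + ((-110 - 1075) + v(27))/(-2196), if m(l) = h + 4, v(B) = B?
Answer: 2479957/4706394 ≈ 0.52693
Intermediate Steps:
m(l) = 2 (m(l) = -2 + 4 = 2)
x(f) = 2*f/(2 + f) (x(f) = (f + f)/(f + 2) = (2*f)/(2 + f) = 2*f/(2 + f))
x(5)/(-3674) + ((-110 - 1075) + v(27))/(-2196) = (2*5/(2 + 5))/(-3674) + ((-110 - 1075) + 27)/(-2196) = (2*5/7)*(-1/3674) + (-1185 + 27)*(-1/2196) = (2*5*(⅐))*(-1/3674) - 1158*(-1/2196) = (10/7)*(-1/3674) + 193/366 = -5/12859 + 193/366 = 2479957/4706394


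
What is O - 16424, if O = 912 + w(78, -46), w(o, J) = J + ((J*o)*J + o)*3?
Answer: 479820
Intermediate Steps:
w(o, J) = J + 3*o + 3*o*J² (w(o, J) = J + (o*J² + o)*3 = J + (o + o*J²)*3 = J + (3*o + 3*o*J²) = J + 3*o + 3*o*J²)
O = 496244 (O = 912 + (-46 + 3*78 + 3*78*(-46)²) = 912 + (-46 + 234 + 3*78*2116) = 912 + (-46 + 234 + 495144) = 912 + 495332 = 496244)
O - 16424 = 496244 - 16424 = 479820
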